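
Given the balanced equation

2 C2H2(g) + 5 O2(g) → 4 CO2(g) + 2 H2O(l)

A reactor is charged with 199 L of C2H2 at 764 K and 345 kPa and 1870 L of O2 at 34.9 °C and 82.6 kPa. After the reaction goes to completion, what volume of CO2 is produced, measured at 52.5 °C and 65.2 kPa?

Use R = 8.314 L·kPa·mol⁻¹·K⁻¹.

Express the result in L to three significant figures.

n(C2H2) = PV/RT = (345 × 199) / (8.314 × 764) = 10.81 mol
n(O2) = PV/RT = (82.6 × 1870) / (8.314 × 308.05) = 60.31 mol
For 10.81 mol C2H2, stoichiometry requires (5/2) × 10.81 = 27.03 mol O2; 60.31 mol is available, so C2H2 is limiting.
n(CO2) = (4/2) × 10.81 = 21.62 mol
V(CO2) = nRT/P = 21.62 × 8.314 × 325.65 / 65.2 = 897.8 L

898 L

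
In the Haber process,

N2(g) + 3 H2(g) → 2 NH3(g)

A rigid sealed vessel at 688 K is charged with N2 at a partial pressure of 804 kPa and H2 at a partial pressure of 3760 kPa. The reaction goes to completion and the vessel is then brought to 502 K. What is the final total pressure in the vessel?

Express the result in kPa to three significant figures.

2160 kPa

Because the vessel is rigid and T is held at 688 K, work the stoichiometry in partial pressures (P_i = n_iRT/V).
P(H2) required for 804 kPa of N2 = (3/1) × 804 = 2412 kPa; available 3760 kPa, so N2 is limiting.
P(H2) remaining = 3760 − (3/1) × 804 = 1348 kPa
P(gaseous products) = (2)/1 × 804 = 1608 kPa
P_total at 688 K = 1348 + 1608 = 2956 kPa
Scaling to 502 K: P = 2956 × 502/688 = 2157 kPa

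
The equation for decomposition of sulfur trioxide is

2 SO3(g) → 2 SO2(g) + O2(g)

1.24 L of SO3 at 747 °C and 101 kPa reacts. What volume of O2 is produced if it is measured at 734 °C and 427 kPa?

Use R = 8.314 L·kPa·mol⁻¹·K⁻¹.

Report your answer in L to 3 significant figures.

0.145 L

n(SO3) = PV/RT = (101 × 1.24) / (8.314 × 1020.15) = 0.01477 mol
n(O2) = (1/2) × 0.01477 = 0.007385 mol
V = nRT/P = 0.007385 × 8.314 × 1007.15 / 427 = 0.1448 L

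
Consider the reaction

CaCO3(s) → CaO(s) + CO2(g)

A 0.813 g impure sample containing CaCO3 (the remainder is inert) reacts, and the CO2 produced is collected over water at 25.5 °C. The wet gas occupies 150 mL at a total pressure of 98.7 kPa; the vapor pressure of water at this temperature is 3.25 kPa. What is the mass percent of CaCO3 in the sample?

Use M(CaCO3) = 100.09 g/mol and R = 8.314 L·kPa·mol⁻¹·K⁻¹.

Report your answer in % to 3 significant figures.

71.0 %

P(CO2) = 98.7 − 3.25 = 95.45 kPa
n(CO2) = PV/RT = (95.45 × 0.1500) / (8.314 × 298.65) = 0.005766 mol
n(CaCO3) = (1/1) × 0.005766 = 0.005766 mol
m(CaCO3) = 0.005766 × 100.09 = 0.5771 g
%CaCO3 = 0.5771 / 0.813 × 100 = 70.98%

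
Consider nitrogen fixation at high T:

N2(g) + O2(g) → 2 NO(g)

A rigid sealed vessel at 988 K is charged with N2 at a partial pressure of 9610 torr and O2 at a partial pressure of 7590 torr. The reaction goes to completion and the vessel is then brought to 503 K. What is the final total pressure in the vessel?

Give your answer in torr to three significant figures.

8760 torr

At constant V, partial pressures at 988 K are proportional to moles, so apply stoichiometry directly to pressures.
P(O2) required for 9610 torr of N2 = (1/1) × 9610 = 9610 torr; available 7590 torr, so O2 is limiting.
P(N2) remaining = 9610 − (1/1) × 7590 = 2020 torr
P(gaseous products) = (2)/1 × 7590 = 15180 torr
P_total at 988 K = 2020 + 15180 = 17200 torr
Scaling to 503 K: P = 17200 × 503/988 = 8757 torr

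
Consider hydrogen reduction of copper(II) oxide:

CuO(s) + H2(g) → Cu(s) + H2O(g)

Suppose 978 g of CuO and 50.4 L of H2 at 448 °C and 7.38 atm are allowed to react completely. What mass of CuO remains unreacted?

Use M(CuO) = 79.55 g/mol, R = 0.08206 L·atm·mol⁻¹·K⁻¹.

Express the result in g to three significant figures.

478 g

n(CuO) = 978 / 79.55 = 12.29 mol
n(H2) = PV/RT = (7.38 × 50.4) / (0.08206 × 721.15) = 6.285 mol
For 12.29 mol CuO, stoichiometry requires (1/1) × 12.29 = 12.29 mol H2; 6.285 mol is available, so H2 is limiting.
n(CuO) consumed = (1/1) × 6.285 = 6.285 mol; remaining = 12.29 − 6.285 = 6.005 mol
m(CuO) = 6.005 × 79.55 = 477.7 g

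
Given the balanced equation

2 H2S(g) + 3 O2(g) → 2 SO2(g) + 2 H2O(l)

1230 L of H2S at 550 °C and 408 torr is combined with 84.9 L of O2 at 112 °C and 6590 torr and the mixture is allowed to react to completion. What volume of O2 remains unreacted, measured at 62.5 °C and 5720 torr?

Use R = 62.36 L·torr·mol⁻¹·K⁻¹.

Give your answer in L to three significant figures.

n(H2S) = PV/RT = (408 × 1230) / (62.36 × 823.15) = 9.776 mol
n(O2) = PV/RT = (6590 × 84.9) / (62.36 × 385.15) = 23.29 mol
For 9.776 mol H2S, stoichiometry requires (3/2) × 9.776 = 14.66 mol O2; 23.29 mol is available, so H2S is limiting.
n(O2) consumed = (3/2) × 9.776 = 14.66 mol; remaining = 23.29 − 14.66 = 8.630 mol
V(O2) = nRT/P = 8.630 × 62.36 × 335.65 / 5720 = 31.58 L

31.6 L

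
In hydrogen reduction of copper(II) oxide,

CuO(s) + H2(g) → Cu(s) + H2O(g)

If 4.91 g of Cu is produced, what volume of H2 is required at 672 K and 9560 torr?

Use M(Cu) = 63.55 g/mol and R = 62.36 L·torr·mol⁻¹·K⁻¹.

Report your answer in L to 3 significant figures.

0.339 L

n(Cu) = 4.910 / 63.55 = 0.07726 mol
n(H2) = (1/1) × 0.07726 = 0.07726 mol
V = nRT/P = 0.07726 × 62.36 × 672 / 9560 = 0.3387 L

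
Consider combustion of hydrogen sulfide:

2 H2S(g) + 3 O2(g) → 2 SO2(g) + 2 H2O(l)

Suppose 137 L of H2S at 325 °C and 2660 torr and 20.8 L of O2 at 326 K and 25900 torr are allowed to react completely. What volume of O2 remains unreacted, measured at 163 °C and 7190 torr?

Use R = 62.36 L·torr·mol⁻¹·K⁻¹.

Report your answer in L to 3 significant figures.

44.8 L

n(H2S) = PV/RT = (2660 × 137) / (62.36 × 598.15) = 9.770 mol
n(O2) = PV/RT = (25900 × 20.8) / (62.36 × 326) = 26.50 mol
For 9.770 mol H2S, stoichiometry requires (3/2) × 9.770 = 14.65 mol O2; 26.50 mol is available, so H2S is limiting.
n(O2) consumed = (3/2) × 9.770 = 14.65 mol; remaining = 26.50 − 14.65 = 11.85 mol
V(O2) = nRT/P = 11.85 × 62.36 × 436.15 / 7190 = 44.83 L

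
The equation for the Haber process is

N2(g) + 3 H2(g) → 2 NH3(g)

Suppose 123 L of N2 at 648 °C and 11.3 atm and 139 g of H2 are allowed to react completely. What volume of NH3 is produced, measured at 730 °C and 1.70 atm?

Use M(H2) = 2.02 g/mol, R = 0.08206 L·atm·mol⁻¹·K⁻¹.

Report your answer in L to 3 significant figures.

1780 L

n(N2) = PV/RT = (11.3 × 123) / (0.08206 × 921.15) = 18.39 mol
n(H2) = 139 / 2.02 = 68.81 mol
For 18.39 mol N2, stoichiometry requires (3/1) × 18.39 = 55.17 mol H2; 68.81 mol is available, so N2 is limiting.
n(NH3) = (2/1) × 18.39 = 36.78 mol
V(NH3) = nRT/P = 36.78 × 0.08206 × 1003.15 / 1.70 = 1781 L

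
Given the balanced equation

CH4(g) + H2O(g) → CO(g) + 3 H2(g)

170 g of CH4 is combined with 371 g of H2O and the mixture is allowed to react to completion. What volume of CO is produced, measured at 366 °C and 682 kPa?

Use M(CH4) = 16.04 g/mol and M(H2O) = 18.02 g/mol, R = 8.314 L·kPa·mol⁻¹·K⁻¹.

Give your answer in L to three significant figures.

n(CH4) = 170 / 16.04 = 10.60 mol
n(H2O) = 371 / 18.02 = 20.59 mol
For 10.60 mol CH4, stoichiometry requires (1/1) × 10.60 = 10.60 mol H2O; 20.59 mol is available, so CH4 is limiting.
n(CO) = (1/1) × 10.60 = 10.60 mol
V(CO) = nRT/P = 10.60 × 8.314 × 639.15 / 682 = 82.59 L

82.6 L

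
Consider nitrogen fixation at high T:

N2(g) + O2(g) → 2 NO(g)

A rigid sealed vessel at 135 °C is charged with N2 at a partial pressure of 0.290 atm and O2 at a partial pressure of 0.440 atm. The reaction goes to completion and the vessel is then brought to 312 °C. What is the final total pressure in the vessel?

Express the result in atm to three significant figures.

Because the vessel is rigid and T is held at 135 °C, work the stoichiometry in partial pressures (P_i = n_iRT/V).
P(O2) required for 0.290 atm of N2 = (1/1) × 0.290 = 0.2900 atm; available 0.440 atm, so N2 is limiting.
P(O2) remaining = 0.440 − (1/1) × 0.290 = 0.1500 atm
P(gaseous products) = (2)/1 × 0.290 = 0.5800 atm
P_total at 135 °C = 0.1500 + 0.5800 = 0.7300 atm
Scaling to 312 °C: P = 0.7300 × 585.15/408.15 = 1.047 atm

1.05 atm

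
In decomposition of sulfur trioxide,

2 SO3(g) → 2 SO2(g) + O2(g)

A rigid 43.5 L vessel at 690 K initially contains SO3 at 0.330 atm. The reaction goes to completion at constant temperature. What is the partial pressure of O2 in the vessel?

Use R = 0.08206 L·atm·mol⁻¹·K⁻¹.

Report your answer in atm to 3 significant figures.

0.165 atm

n(SO3)₀ = PV/RT = (0.330 × 43.5) / (0.08206 × 690) = 0.2535 mol
n(O2) = (1/2) × 0.2535 = 0.1268 mol
P(O2) = nRT/V = 0.1268 × 0.08206 × 690 / 43.5 = 0.1650 atm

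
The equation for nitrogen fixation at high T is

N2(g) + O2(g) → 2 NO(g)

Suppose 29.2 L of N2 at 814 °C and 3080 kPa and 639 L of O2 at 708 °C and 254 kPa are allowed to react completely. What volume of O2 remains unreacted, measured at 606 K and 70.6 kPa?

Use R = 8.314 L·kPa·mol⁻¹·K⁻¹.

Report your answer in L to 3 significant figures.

n(N2) = PV/RT = (3080 × 29.2) / (8.314 × 1087.15) = 9.950 mol
n(O2) = PV/RT = (254 × 639) / (8.314 × 981.15) = 19.90 mol
For 9.950 mol N2, stoichiometry requires (1/1) × 9.950 = 9.950 mol O2; 19.90 mol is available, so N2 is limiting.
n(O2) consumed = (1/1) × 9.950 = 9.950 mol; remaining = 19.90 − 9.950 = 9.950 mol
V(O2) = nRT/P = 9.950 × 8.314 × 606 / 70.6 = 710.1 L

710 L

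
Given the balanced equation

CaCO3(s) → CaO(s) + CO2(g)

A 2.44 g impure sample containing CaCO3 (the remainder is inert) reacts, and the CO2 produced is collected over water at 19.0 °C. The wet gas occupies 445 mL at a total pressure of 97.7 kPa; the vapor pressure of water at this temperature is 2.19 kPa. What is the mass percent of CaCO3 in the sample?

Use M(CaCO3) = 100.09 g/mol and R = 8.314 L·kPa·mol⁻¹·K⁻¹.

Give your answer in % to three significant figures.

P(CO2) = 97.7 − 2.19 = 95.51 kPa
n(CO2) = PV/RT = (95.51 × 0.4450) / (8.314 × 292.15) = 0.01750 mol
n(CaCO3) = (1/1) × 0.01750 = 0.01750 mol
m(CaCO3) = 0.01750 × 100.09 = 1.752 g
%CaCO3 = 1.752 / 2.44 × 100 = 71.80%

71.8 %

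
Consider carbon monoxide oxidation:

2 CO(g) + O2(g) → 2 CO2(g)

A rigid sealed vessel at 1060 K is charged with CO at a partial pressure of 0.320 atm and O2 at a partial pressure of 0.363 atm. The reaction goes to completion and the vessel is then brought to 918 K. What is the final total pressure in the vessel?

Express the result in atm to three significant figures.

At constant V, partial pressures at 1060 K are proportional to moles, so apply stoichiometry directly to pressures.
P(O2) required for 0.320 atm of CO = (1/2) × 0.320 = 0.1600 atm; available 0.363 atm, so CO is limiting.
P(O2) remaining = 0.363 − (1/2) × 0.320 = 0.2030 atm
P(gaseous products) = (2)/2 × 0.320 = 0.3200 atm
P_total at 1060 K = 0.2030 + 0.3200 = 0.5230 atm
Scaling to 918 K: P = 0.5230 × 918/1060 = 0.4529 atm

0.453 atm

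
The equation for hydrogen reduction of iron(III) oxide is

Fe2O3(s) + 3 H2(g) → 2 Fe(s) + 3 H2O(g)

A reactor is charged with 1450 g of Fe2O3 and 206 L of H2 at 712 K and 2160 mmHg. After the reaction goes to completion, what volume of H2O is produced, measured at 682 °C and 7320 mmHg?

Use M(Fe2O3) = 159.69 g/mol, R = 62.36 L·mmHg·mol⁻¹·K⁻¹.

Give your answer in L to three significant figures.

n(Fe2O3) = 1450 / 159.69 = 9.080 mol
n(H2) = PV/RT = (2160 × 206) / (62.36 × 712) = 10.02 mol
For 9.080 mol Fe2O3, stoichiometry requires (3/1) × 9.080 = 27.24 mol H2; 10.02 mol is available, so H2 is limiting.
n(H2O) = (3/3) × 10.02 = 10.02 mol
V(H2O) = nRT/P = 10.02 × 62.36 × 955.15 / 7320 = 81.53 L

81.5 L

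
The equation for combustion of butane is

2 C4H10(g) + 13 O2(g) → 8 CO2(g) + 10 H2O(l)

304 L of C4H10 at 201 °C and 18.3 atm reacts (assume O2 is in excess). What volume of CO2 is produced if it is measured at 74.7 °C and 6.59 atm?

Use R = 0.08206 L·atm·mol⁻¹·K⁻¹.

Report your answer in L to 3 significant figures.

n(C4H10) = PV/RT = (18.3 × 304) / (0.08206 × 474.15) = 143.0 mol
n(CO2) = (8/2) × 143.0 = 572.0 mol
V = nRT/P = 572.0 × 0.08206 × 347.85 / 6.59 = 2478 L

2480 L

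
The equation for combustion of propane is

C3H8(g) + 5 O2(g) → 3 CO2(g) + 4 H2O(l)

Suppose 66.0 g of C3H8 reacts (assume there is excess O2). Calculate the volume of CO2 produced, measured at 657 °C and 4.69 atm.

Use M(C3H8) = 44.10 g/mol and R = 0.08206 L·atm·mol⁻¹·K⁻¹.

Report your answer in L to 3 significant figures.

n(C3H8) = 66.00 / 44.10 = 1.497 mol
n(CO2) = (3/1) × 1.497 = 4.491 mol
V = nRT/P = 4.491 × 0.08206 × 930.15 / 4.69 = 73.09 L

73.1 L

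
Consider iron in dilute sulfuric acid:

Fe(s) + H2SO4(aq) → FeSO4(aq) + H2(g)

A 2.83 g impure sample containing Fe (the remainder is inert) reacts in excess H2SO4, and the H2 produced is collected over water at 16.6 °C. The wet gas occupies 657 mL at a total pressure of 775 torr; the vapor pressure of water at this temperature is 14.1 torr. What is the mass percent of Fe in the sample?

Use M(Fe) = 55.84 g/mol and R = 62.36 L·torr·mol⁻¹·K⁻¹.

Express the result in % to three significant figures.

54.6 %

P(H2) = 775 − 14.1 = 760.9 torr
n(H2) = PV/RT = (760.9 × 0.6570) / (62.36 × 289.75) = 0.02767 mol
n(Fe) = (1/1) × 0.02767 = 0.02767 mol
m(Fe) = 0.02767 × 55.84 = 1.545 g
%Fe = 1.545 / 2.83 × 100 = 54.59%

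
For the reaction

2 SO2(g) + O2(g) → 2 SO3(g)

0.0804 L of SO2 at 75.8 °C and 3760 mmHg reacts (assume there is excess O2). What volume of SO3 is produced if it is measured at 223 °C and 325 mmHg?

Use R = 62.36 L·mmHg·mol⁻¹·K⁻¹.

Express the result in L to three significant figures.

n(SO2) = PV/RT = (3760 × 0.0804) / (62.36 × 348.95) = 0.01389 mol
n(SO3) = (2/2) × 0.01389 = 0.01389 mol
V = nRT/P = 0.01389 × 62.36 × 496.15 / 325 = 1.322 L

1.32 L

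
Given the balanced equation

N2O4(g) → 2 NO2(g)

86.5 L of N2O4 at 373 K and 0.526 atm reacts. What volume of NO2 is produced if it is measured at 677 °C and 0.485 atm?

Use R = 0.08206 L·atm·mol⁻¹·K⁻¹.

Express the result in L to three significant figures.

478 L

n(N2O4) = PV/RT = (0.526 × 86.5) / (0.08206 × 373) = 1.486 mol
n(NO2) = (2/1) × 1.486 = 2.972 mol
V = nRT/P = 2.972 × 0.08206 × 950.15 / 0.485 = 477.8 L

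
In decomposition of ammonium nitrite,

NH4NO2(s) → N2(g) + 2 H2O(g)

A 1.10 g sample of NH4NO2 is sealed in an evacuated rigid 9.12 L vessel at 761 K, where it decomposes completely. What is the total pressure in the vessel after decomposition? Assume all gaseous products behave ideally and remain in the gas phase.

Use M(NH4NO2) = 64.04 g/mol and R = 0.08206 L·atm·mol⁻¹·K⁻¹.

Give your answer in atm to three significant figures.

0.353 atm

n(NH4NO2) = 1.10 / 64.04 = 0.01718 mol
n(gas produced) = (3/1) × 0.01718 = 0.05154 mol
P = nRT/V = 0.05154 × 0.08206 × 761 / 9.12 = 0.3529 atm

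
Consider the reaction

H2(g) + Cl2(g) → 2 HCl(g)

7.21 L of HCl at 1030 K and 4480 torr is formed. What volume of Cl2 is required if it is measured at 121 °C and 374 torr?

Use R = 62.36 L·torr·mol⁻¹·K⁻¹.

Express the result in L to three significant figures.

16.5 L

n(HCl) = PV/RT = (4480 × 7.21) / (62.36 × 1030) = 0.5029 mol
n(Cl2) = (1/2) × 0.5029 = 0.2515 mol
V = nRT/P = 0.2515 × 62.36 × 394.15 / 374 = 16.53 L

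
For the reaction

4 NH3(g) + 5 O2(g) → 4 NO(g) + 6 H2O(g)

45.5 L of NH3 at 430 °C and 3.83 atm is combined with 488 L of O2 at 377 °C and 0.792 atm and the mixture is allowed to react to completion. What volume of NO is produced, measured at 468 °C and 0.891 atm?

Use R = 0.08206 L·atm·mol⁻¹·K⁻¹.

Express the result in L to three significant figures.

206 L

n(NH3) = PV/RT = (3.83 × 45.5) / (0.08206 × 703.15) = 3.020 mol
n(O2) = PV/RT = (0.792 × 488) / (0.08206 × 650.15) = 7.244 mol
For 3.020 mol NH3, stoichiometry requires (5/4) × 3.020 = 3.775 mol O2; 7.244 mol is available, so NH3 is limiting.
n(NO) = (4/4) × 3.020 = 3.020 mol
V(NO) = nRT/P = 3.020 × 0.08206 × 741.15 / 0.891 = 206.1 L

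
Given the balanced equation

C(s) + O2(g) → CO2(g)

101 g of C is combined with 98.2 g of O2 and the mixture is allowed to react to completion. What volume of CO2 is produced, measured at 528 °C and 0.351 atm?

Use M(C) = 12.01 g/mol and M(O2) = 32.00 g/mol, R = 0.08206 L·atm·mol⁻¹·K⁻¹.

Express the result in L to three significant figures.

n(C) = 101 / 12.01 = 8.410 mol
n(O2) = 98.2 / 32.00 = 3.069 mol
For 8.410 mol C, stoichiometry requires (1/1) × 8.410 = 8.410 mol O2; 3.069 mol is available, so O2 is limiting.
n(CO2) = (1/1) × 3.069 = 3.069 mol
V(CO2) = nRT/P = 3.069 × 0.08206 × 801.15 / 0.351 = 574.8 L

575 L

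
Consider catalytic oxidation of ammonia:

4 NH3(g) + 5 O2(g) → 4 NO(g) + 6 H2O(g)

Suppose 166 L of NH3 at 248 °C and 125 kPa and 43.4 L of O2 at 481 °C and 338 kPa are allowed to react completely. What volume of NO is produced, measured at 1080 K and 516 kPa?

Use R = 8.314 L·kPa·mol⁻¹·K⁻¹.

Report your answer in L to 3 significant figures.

n(NH3) = PV/RT = (125 × 166) / (8.314 × 521.15) = 4.789 mol
n(O2) = PV/RT = (338 × 43.4) / (8.314 × 754.15) = 2.340 mol
For 4.789 mol NH3, stoichiometry requires (5/4) × 4.789 = 5.986 mol O2; 2.340 mol is available, so O2 is limiting.
n(NO) = (4/5) × 2.340 = 1.872 mol
V(NO) = nRT/P = 1.872 × 8.314 × 1080 / 516 = 32.58 L

32.6 L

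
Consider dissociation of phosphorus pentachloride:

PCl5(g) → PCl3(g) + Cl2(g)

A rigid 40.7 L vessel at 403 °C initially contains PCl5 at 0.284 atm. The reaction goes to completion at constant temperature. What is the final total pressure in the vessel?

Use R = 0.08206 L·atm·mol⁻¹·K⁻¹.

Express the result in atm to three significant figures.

At constant T and V, P ∝ n(gas): 1 mol gas → 2 mol gas.
P_final = (2/1) × 0.284 = 0.5680 atm

0.568 atm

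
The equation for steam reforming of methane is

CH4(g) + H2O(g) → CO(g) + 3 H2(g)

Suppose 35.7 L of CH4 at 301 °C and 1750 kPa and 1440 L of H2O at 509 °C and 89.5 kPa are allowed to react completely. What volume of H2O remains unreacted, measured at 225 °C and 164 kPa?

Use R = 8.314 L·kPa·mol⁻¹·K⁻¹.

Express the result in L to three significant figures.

170 L

n(CH4) = PV/RT = (1750 × 35.7) / (8.314 × 574.15) = 13.09 mol
n(H2O) = PV/RT = (89.5 × 1440) / (8.314 × 782.15) = 19.82 mol
For 13.09 mol CH4, stoichiometry requires (1/1) × 13.09 = 13.09 mol H2O; 19.82 mol is available, so CH4 is limiting.
n(H2O) consumed = (1/1) × 13.09 = 13.09 mol; remaining = 19.82 − 13.09 = 6.730 mol
V(H2O) = nRT/P = 6.730 × 8.314 × 498.15 / 164 = 170.0 L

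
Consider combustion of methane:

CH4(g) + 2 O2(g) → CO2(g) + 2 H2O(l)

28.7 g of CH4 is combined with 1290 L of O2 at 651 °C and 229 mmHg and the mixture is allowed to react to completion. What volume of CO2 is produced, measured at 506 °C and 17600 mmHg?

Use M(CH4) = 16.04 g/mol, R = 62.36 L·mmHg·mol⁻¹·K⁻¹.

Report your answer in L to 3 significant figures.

4.94 L

n(CH4) = 28.7 / 16.04 = 1.789 mol
n(O2) = PV/RT = (229 × 1290) / (62.36 × 924.15) = 5.126 mol
For 1.789 mol CH4, stoichiometry requires (2/1) × 1.789 = 3.578 mol O2; 5.126 mol is available, so CH4 is limiting.
n(CO2) = (1/1) × 1.789 = 1.789 mol
V(CO2) = nRT/P = 1.789 × 62.36 × 779.15 / 17600 = 4.939 L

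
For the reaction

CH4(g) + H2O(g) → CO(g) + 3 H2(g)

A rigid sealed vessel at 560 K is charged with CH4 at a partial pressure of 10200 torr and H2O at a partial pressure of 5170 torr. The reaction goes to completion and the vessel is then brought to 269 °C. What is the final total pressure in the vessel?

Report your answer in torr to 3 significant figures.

24900 torr

Because the vessel is rigid and T is held at 560 K, work the stoichiometry in partial pressures (P_i = n_iRT/V).
P(H2O) required for 10200 torr of CH4 = (1/1) × 10200 = 10200 torr; available 5170 torr, so H2O is limiting.
P(CH4) remaining = 10200 − (1/1) × 5170 = 5030 torr
P(gaseous products) = (1+3)/1 × 5170 = 20680 torr
P_total at 560 K = 5030 + 20680 = 25710 torr
Scaling to 269 °C: P = 25710 × 542.15/560 = 24890 torr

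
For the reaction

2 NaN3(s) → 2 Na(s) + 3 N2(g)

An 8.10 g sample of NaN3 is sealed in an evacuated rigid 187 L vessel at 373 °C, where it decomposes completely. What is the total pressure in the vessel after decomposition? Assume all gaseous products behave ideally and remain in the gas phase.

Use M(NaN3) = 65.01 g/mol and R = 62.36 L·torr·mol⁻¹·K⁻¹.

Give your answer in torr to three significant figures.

n(NaN3) = 8.10 / 65.01 = 0.1246 mol
n(gas produced) = (3/2) × 0.1246 = 0.1869 mol
P = nRT/V = 0.1869 × 62.36 × 646.15 / 187 = 40.27 torr

40.3 torr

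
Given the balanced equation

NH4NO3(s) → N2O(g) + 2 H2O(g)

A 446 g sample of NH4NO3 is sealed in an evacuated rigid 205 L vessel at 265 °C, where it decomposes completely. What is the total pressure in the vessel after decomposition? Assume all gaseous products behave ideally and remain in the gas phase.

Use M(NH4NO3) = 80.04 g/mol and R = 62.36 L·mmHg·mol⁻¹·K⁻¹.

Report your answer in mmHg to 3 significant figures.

2740 mmHg

n(NH4NO3) = 446 / 80.04 = 5.572 mol
n(gas produced) = (3/1) × 5.572 = 16.72 mol
P = nRT/V = 16.72 × 62.36 × 538.15 / 205 = 2737 mmHg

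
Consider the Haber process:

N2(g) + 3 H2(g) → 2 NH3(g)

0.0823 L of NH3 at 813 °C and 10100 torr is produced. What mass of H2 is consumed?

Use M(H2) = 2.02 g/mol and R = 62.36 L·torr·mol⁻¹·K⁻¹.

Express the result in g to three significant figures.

n(NH3) = PV/RT = (10100 × 0.0823) / (62.36 × 1086.15) = 0.01227 mol
n(H2) = (3/2) × 0.01227 = 0.01840 mol
m(H2) = 0.01840 × 2.02 = 0.03717 g

0.0372 g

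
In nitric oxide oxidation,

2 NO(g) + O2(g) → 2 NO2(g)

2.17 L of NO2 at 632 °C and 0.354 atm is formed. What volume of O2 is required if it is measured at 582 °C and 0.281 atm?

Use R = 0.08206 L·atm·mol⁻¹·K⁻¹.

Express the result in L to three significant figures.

n(NO2) = PV/RT = (0.354 × 2.17) / (0.08206 × 905.15) = 0.01034 mol
n(O2) = (1/2) × 0.01034 = 0.005170 mol
V = nRT/P = 0.005170 × 0.08206 × 855.15 / 0.281 = 1.291 L

1.29 L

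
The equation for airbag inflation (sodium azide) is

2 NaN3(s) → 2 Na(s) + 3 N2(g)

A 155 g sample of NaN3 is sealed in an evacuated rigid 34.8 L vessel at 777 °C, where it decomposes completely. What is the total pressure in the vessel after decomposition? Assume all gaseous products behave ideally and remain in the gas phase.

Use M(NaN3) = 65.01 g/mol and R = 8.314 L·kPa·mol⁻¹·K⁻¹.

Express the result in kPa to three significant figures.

n(NaN3) = 155 / 65.01 = 2.384 mol
n(gas produced) = (3/2) × 2.384 = 3.576 mol
P = nRT/V = 3.576 × 8.314 × 1050.15 / 34.8 = 897.2 kPa

897 kPa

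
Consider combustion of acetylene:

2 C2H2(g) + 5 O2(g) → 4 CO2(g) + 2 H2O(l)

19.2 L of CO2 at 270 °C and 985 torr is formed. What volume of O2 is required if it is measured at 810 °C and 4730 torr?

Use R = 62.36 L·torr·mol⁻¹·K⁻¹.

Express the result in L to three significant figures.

n(CO2) = PV/RT = (985 × 19.2) / (62.36 × 543.15) = 0.5584 mol
n(O2) = (5/4) × 0.5584 = 0.6980 mol
V = nRT/P = 0.6980 × 62.36 × 1083.15 / 4730 = 9.968 L

9.97 L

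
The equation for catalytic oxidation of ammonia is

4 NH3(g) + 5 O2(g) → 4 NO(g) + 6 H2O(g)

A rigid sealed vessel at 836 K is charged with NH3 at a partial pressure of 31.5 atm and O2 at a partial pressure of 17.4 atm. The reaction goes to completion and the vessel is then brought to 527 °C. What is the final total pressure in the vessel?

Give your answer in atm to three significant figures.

50.1 atm

At constant V, partial pressures at 836 K are proportional to moles, so apply stoichiometry directly to pressures.
P(O2) required for 31.5 atm of NH3 = (5/4) × 31.5 = 39.38 atm; available 17.4 atm, so O2 is limiting.
P(NH3) remaining = 31.5 − (4/5) × 17.4 = 17.58 atm
P(gaseous products) = (4+6)/5 × 17.4 = 34.80 atm
P_total at 836 K = 17.58 + 34.80 = 52.38 atm
Scaling to 527 °C: P = 52.38 × 800.15/836 = 50.13 atm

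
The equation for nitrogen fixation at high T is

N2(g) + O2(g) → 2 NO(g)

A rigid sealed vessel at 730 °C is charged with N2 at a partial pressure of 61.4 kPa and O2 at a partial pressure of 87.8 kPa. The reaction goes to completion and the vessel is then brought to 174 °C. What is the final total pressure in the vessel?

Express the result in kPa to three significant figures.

At constant V, partial pressures at 730 °C are proportional to moles, so apply stoichiometry directly to pressures.
P(O2) required for 61.4 kPa of N2 = (1/1) × 61.4 = 61.40 kPa; available 87.8 kPa, so N2 is limiting.
P(O2) remaining = 87.8 − (1/1) × 61.4 = 26.40 kPa
P(gaseous products) = (2)/1 × 61.4 = 122.8 kPa
P_total at 730 °C = 26.40 + 122.8 = 149.2 kPa
Scaling to 174 °C: P = 149.2 × 447.15/1003.15 = 66.51 kPa

66.5 kPa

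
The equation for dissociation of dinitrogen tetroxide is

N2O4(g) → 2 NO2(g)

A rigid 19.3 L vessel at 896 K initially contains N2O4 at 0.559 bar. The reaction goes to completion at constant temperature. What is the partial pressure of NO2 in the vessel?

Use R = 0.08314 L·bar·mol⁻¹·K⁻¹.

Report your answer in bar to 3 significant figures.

n(N2O4)₀ = PV/RT = (0.559 × 19.3) / (0.08314 × 896) = 0.1448 mol
n(NO2) = (2/1) × 0.1448 = 0.2896 mol
P(NO2) = nRT/V = 0.2896 × 0.08314 × 896 / 19.3 = 1.118 bar

1.12 bar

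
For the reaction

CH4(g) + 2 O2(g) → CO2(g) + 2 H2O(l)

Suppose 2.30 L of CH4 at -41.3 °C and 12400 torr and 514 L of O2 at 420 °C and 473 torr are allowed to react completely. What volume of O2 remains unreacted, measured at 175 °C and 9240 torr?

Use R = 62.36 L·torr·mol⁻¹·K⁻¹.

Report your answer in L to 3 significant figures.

n(CH4) = PV/RT = (12400 × 2.30) / (62.36 × 231.85) = 1.973 mol
n(O2) = PV/RT = (473 × 514) / (62.36 × 693.15) = 5.625 mol
For 1.973 mol CH4, stoichiometry requires (2/1) × 1.973 = 3.946 mol O2; 5.625 mol is available, so CH4 is limiting.
n(O2) consumed = (2/1) × 1.973 = 3.946 mol; remaining = 5.625 − 3.946 = 1.679 mol
V(O2) = nRT/P = 1.679 × 62.36 × 448.15 / 9240 = 5.078 L

5.08 L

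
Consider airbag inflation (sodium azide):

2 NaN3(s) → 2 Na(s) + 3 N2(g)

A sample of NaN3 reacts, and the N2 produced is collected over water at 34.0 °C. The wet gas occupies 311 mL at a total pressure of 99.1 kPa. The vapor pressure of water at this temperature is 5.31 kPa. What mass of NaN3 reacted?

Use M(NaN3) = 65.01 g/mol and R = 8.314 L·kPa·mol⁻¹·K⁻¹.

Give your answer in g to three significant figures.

0.495 g

P(N2) = 99.1 − 5.31 = 93.79 kPa
n(N2) = PV/RT = (93.79 × 0.3110) / (8.314 × 307.15) = 0.01142 mol
n(NaN3) = (2/3) × 0.01142 = 0.007613 mol
m(NaN3) = 0.007613 × 65.01 = 0.4949 g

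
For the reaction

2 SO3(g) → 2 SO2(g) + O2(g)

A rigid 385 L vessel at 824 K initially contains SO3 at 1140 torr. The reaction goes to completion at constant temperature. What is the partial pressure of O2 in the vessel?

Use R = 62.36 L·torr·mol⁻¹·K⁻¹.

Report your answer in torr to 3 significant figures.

n(SO3)₀ = PV/RT = (1140 × 385) / (62.36 × 824) = 8.541 mol
n(O2) = (1/2) × 8.541 = 4.271 mol
P(O2) = nRT/V = 4.271 × 62.36 × 824 / 385 = 570.0 torr

570 torr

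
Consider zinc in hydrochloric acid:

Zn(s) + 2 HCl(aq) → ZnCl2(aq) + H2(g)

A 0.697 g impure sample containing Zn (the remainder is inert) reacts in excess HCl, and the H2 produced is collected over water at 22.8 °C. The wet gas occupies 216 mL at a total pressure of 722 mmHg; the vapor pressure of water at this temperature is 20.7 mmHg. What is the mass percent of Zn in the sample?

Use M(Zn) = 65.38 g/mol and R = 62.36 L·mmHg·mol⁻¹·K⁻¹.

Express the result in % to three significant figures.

P(H2) = 722 − 20.7 = 701.3 mmHg
n(H2) = PV/RT = (701.3 × 0.2160) / (62.36 × 295.95) = 0.008208 mol
n(Zn) = (1/1) × 0.008208 = 0.008208 mol
m(Zn) = 0.008208 × 65.38 = 0.5366 g
%Zn = 0.5366 / 0.697 × 100 = 76.99%

77.0 %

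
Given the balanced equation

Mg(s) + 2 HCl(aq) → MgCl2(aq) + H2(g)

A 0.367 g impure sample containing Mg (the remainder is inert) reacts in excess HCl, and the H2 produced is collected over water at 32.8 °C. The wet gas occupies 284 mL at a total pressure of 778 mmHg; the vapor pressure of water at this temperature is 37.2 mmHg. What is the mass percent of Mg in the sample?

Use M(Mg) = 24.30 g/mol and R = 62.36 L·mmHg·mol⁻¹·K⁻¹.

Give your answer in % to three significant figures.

P(H2) = 778 − 37.2 = 740.8 mmHg
n(H2) = PV/RT = (740.8 × 0.2840) / (62.36 × 305.95) = 0.01103 mol
n(Mg) = (1/1) × 0.01103 = 0.01103 mol
m(Mg) = 0.01103 × 24.30 = 0.2680 g
%Mg = 0.2680 / 0.367 × 100 = 73.02%

73.0 %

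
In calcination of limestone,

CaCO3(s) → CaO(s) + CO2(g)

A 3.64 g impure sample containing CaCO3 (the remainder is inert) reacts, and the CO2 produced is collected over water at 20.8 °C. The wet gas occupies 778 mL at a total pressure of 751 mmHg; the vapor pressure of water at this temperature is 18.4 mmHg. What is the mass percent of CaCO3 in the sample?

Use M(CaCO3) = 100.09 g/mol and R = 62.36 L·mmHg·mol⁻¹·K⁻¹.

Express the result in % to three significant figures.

P(CO2) = 751 − 18.4 = 732.6 mmHg
n(CO2) = PV/RT = (732.6 × 0.7780) / (62.36 × 293.95) = 0.03109 mol
n(CaCO3) = (1/1) × 0.03109 = 0.03109 mol
m(CaCO3) = 0.03109 × 100.09 = 3.112 g
%CaCO3 = 3.112 / 3.64 × 100 = 85.49%

85.5 %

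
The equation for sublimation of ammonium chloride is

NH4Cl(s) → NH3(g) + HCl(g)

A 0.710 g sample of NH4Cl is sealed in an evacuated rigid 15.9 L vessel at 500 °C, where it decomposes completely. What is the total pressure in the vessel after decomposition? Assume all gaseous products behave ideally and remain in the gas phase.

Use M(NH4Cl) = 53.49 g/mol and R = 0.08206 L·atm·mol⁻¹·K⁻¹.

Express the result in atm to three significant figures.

0.106 atm

n(NH4Cl) = 0.710 / 53.49 = 0.01327 mol
n(gas produced) = (2/1) × 0.01327 = 0.02654 mol
P = nRT/V = 0.02654 × 0.08206 × 773.15 / 15.9 = 0.1059 atm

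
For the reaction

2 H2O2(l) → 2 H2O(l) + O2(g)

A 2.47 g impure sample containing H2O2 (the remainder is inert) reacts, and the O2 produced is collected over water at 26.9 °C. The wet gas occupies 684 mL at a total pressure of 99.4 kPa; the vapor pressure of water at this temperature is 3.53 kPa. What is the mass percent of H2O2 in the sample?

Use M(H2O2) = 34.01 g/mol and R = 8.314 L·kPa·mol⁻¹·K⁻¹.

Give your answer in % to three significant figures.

72.4 %

P(O2) = 99.4 − 3.53 = 95.87 kPa
n(O2) = PV/RT = (95.87 × 0.6840) / (8.314 × 300.05) = 0.02629 mol
n(H2O2) = (2/1) × 0.02629 = 0.05258 mol
m(H2O2) = 0.05258 × 34.01 = 1.788 g
%H2O2 = 1.788 / 2.47 × 100 = 72.39%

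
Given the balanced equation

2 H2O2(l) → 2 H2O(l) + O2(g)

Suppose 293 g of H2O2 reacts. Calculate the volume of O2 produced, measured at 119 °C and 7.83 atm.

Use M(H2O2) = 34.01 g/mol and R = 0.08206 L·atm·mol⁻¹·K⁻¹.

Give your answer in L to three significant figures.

17.7 L

n(H2O2) = 293.0 / 34.01 = 8.615 mol
n(O2) = (1/2) × 8.615 = 4.308 mol
V = nRT/P = 4.308 × 0.08206 × 392.15 / 7.83 = 17.71 L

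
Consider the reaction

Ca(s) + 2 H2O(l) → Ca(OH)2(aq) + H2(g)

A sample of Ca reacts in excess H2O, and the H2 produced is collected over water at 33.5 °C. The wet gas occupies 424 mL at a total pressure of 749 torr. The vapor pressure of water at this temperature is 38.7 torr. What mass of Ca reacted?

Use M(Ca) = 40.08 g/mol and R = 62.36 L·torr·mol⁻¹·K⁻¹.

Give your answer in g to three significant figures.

P(H2) = 749 − 38.7 = 710.3 torr
n(H2) = PV/RT = (710.3 × 0.4240) / (62.36 × 306.65) = 0.01575 mol
n(Ca) = (1/1) × 0.01575 = 0.01575 mol
m(Ca) = 0.01575 × 40.08 = 0.6313 g

0.631 g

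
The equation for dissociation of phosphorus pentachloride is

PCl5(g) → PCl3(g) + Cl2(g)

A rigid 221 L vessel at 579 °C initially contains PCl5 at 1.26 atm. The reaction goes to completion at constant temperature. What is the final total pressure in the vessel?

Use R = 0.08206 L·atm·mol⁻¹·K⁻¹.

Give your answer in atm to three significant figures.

Rigid vessel, constant T ⇒ P scales with total gas moles (1 → 2).
P_final = (2/1) × 1.26 = 2.520 atm

2.52 atm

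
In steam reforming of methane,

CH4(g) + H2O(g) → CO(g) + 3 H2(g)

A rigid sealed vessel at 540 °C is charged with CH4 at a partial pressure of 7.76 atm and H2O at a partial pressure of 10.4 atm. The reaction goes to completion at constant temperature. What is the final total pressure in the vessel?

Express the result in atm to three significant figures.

With V and T fixed, P_i ∝ n_i, so the mole ratios apply directly to partial pressures at 540 °C.
P(H2O) required for 7.76 atm of CH4 = (1/1) × 7.76 = 7.760 atm; available 10.4 atm, so CH4 is limiting.
P(H2O) remaining = 10.4 − (1/1) × 7.76 = 2.640 atm
P(gaseous products) = (1+3)/1 × 7.76 = 31.04 atm
P_total at 540 °C = 2.640 + 31.04 = 33.68 atm

33.7 atm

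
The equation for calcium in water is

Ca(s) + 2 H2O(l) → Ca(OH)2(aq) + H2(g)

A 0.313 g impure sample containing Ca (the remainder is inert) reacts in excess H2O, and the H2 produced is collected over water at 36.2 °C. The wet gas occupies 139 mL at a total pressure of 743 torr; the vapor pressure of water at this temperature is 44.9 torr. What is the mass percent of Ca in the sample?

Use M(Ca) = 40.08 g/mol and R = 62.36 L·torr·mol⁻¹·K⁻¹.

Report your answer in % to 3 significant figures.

64.4 %

P(H2) = 743 − 44.9 = 698.1 torr
n(H2) = PV/RT = (698.1 × 0.1390) / (62.36 × 309.35) = 0.005030 mol
n(Ca) = (1/1) × 0.005030 = 0.005030 mol
m(Ca) = 0.005030 × 40.08 = 0.2016 g
%Ca = 0.2016 / 0.313 × 100 = 64.41%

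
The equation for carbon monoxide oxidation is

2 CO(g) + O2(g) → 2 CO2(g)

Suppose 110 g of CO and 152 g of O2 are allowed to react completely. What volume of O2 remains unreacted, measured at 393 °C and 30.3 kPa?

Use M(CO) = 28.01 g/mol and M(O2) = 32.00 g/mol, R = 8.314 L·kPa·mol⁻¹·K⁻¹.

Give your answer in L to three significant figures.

509 L

n(CO) = 110 / 28.01 = 3.927 mol
n(O2) = 152 / 32.00 = 4.750 mol
For 3.927 mol CO, stoichiometry requires (1/2) × 3.927 = 1.964 mol O2; 4.750 mol is available, so CO is limiting.
n(O2) consumed = (1/2) × 3.927 = 1.964 mol; remaining = 4.750 − 1.964 = 2.786 mol
V(O2) = nRT/P = 2.786 × 8.314 × 666.15 / 30.3 = 509.2 L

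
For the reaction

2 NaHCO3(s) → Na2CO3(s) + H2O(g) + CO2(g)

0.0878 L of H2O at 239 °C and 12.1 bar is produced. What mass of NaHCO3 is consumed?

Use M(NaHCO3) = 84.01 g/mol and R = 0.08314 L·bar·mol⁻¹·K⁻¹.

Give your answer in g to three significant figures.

4.19 g

n(H2O) = PV/RT = (12.1 × 0.0878) / (0.08314 × 512.15) = 0.02495 mol
n(NaHCO3) = (2/1) × 0.02495 = 0.04990 mol
m(NaHCO3) = 0.04990 × 84.01 = 4.192 g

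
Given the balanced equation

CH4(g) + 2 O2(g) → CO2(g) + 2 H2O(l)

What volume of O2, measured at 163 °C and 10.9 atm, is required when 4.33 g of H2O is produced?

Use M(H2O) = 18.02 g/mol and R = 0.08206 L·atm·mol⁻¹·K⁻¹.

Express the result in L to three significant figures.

n(H2O) = 4.330 / 18.02 = 0.2403 mol
n(O2) = (2/2) × 0.2403 = 0.2403 mol
V = nRT/P = 0.2403 × 0.08206 × 436.15 / 10.9 = 0.7890 L

0.789 L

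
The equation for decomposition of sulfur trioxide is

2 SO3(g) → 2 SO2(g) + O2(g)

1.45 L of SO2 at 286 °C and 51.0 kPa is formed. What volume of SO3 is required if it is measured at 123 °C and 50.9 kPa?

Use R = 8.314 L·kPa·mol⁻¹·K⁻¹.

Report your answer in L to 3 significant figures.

1.03 L

n(SO2) = PV/RT = (51.0 × 1.45) / (8.314 × 559.15) = 0.01591 mol
n(SO3) = (2/2) × 0.01591 = 0.01591 mol
V = nRT/P = 0.01591 × 8.314 × 396.15 / 50.9 = 1.029 L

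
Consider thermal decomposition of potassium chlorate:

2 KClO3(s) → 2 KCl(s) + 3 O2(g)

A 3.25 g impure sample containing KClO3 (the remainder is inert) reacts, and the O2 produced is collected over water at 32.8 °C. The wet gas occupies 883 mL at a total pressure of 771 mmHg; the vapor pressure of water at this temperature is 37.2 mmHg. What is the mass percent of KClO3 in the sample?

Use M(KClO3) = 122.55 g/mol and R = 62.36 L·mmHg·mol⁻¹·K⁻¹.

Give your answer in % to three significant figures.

85.4 %

P(O2) = 771 − 37.2 = 733.8 mmHg
n(O2) = PV/RT = (733.8 × 0.8830) / (62.36 × 305.95) = 0.03396 mol
n(KClO3) = (2/3) × 0.03396 = 0.02264 mol
m(KClO3) = 0.02264 × 122.55 = 2.775 g
%KClO3 = 2.775 / 3.25 × 100 = 85.38%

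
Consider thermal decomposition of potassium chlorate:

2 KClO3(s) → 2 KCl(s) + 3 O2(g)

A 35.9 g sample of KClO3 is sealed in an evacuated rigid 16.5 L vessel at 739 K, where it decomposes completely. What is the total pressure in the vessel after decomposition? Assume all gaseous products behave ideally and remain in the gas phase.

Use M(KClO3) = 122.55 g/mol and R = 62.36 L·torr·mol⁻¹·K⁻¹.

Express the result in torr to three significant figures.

n(KClO3) = 35.9 / 122.55 = 0.2929 mol
n(gas produced) = (3/2) × 0.2929 = 0.4394 mol
P = nRT/V = 0.4394 × 62.36 × 739 / 16.5 = 1227 torr

1230 torr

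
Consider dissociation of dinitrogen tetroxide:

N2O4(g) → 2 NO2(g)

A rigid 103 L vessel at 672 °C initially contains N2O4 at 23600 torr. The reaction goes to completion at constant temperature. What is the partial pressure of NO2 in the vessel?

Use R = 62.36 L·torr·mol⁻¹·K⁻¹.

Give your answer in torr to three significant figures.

n(N2O4)₀ = PV/RT = (23600 × 103) / (62.36 × 945.15) = 41.24 mol
n(NO2) = (2/1) × 41.24 = 82.48 mol
P(NO2) = nRT/V = 82.48 × 62.36 × 945.15 / 103 = 47200 torr

47200 torr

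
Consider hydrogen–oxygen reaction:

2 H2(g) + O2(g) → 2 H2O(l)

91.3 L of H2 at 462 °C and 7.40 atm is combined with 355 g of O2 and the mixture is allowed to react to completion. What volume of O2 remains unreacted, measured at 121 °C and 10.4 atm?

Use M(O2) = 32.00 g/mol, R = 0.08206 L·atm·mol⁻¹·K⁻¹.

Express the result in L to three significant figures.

n(H2) = PV/RT = (7.40 × 91.3) / (0.08206 × 735.15) = 11.20 mol
n(O2) = 355 / 32.00 = 11.09 mol
For 11.20 mol H2, stoichiometry requires (1/2) × 11.20 = 5.600 mol O2; 11.09 mol is available, so H2 is limiting.
n(O2) consumed = (1/2) × 11.20 = 5.600 mol; remaining = 11.09 − 5.600 = 5.490 mol
V(O2) = nRT/P = 5.490 × 0.08206 × 394.15 / 10.4 = 17.07 L

17.1 L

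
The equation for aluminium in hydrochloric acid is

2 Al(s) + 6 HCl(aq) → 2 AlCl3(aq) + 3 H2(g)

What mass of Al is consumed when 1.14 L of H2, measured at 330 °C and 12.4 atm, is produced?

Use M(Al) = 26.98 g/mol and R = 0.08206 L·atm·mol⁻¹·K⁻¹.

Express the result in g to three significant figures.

n(H2) = PV/RT = (12.4 × 1.14) / (0.08206 × 603.15) = 0.2856 mol
n(Al) = (2/3) × 0.2856 = 0.1904 mol
m(Al) = 0.1904 × 26.98 = 5.137 g

5.14 g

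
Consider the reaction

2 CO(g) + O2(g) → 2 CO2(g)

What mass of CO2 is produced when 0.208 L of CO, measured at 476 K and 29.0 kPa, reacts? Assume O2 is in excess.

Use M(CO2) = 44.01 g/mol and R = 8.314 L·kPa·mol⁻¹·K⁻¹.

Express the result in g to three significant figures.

n(CO) = PV/RT = (29.0 × 0.208) / (8.314 × 476) = 0.001524 mol
n(CO2) = (2/2) × 0.001524 = 0.001524 mol
m(CO2) = 0.001524 × 44.01 = 0.06707 g

0.0671 g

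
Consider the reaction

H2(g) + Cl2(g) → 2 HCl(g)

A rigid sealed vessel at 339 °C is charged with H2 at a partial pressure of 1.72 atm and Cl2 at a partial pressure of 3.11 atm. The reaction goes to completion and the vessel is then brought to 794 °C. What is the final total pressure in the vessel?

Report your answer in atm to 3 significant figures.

8.42 atm

Because the vessel is rigid and T is held at 339 °C, work the stoichiometry in partial pressures (P_i = n_iRT/V).
P(Cl2) required for 1.72 atm of H2 = (1/1) × 1.72 = 1.720 atm; available 3.11 atm, so H2 is limiting.
P(Cl2) remaining = 3.11 − (1/1) × 1.72 = 1.390 atm
P(gaseous products) = (2)/1 × 1.72 = 3.440 atm
P_total at 339 °C = 1.390 + 3.440 = 4.830 atm
Scaling to 794 °C: P = 4.830 × 1067.15/612.15 = 8.420 atm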